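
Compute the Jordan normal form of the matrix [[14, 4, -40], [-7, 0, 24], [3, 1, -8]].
J = [[2, 1, 0], [0, 2, 1], [0, 0, 2]]

The characteristic polynomial is det(xI - A) = (x - 2)^3, so the eigenvalues are 2 (algebraic multiplicity 3).

For λ = 2: rank(A - 2I) = 2, rank((A - 2I)^2) = 1, rank((A - 2I)^3) = 0. The eigenspace has dimension 3 - 2 = 1, so there is 1 Jordan block; the rank sequence gives block sizes [3].

Assembling the blocks gives the Jordan form J above.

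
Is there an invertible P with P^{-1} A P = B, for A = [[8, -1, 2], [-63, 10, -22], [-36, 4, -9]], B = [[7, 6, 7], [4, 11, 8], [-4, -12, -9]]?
Yes.

Two matrices over a field are similar if and only if they have the same invariant factors.

Both A and B have characteristic polynomial (x - 5)^2(x + 1) and minimal polynomial (x - 5)^2(x + 1). Computing further, both have invariant factors (x - 5)^2(x + 1). Hence A and B are similar.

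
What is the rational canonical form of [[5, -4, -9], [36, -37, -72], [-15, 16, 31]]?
R = [[0, 0, -20], [1, 0, 16], [0, 1, -1]]

The invariant factors of A (the non-unit diagonal entries of the Smith normal form of xI - A over ℚ[x]) are (x - 2)^2(x + 5), each dividing the next. The characteristic polynomial is their product, (x - 2)^2(x + 5).

The rational canonical form is the block-diagonal matrix of companion matrices C(f_i):
R = [[0, 0, -20], [1, 0, 16], [0, 1, -1]].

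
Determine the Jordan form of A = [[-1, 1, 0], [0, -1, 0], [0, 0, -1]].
The characteristic polynomial is det(xI - A) = (x + 1)^3, so the eigenvalues are -1 (algebraic multiplicity 3).

For λ = -1: rank(A + I) = 1, rank((A + I)^2) = 0. The eigenspace has dimension 3 - 1 = 2, so there are 2 Jordan blocks; the rank sequence gives block sizes [2, 1].

Assembling the blocks gives the Jordan form J above.

J = [[-1, 1, 0], [0, -1, 0], [0, 0, -1]]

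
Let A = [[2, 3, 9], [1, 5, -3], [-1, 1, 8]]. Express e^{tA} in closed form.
A has Jordan form J = [[5, 1, 0], [0, 5, 1], [0, 0, 5]] with A = PJP^{-1}, so e^{tA} = P e^{tJ} P^{-1}.

For a Jordan block J_k(λ), e^{tJ_k(λ)} = e^{λt} · (I + tN + t^2 N^2/2! + ... + t^{k-1} N^{k-1}/(k-1)!) where N is the nilpotent superdiagonal part.

Assembling the blocks and conjugating back gives the entries of e^{tA} as shown above.

e^{tA} = [[(3*t^2 - 6*t + 2)*e^{5*t}/2, 3*t*e^{5*t}, 9*t*(2 - t)*e^{5*t}/2], [t*e^{5*t}, e^{5*t}, -3*t*e^{5*t}], [t*(t - 2)*e^{5*t}/2, t*e^{5*t}, (-3*t^2 + 6*t + 2)*e^{5*t}/2]]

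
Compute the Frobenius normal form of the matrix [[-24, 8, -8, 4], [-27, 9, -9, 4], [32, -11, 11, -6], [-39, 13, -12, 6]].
R = [[0, 0, 0, 4], [1, 0, 0, -2], [0, 1, 0, 0], [0, 0, 1, 2]]

The invariant factors of A (the non-unit diagonal entries of the Smith normal form of xI - A over ℚ[x]) are (x - 2)(x^3 + 2), each dividing the next. The characteristic polynomial is their product, (x - 2)(x^3 + 2).

The rational canonical form is the block-diagonal matrix of companion matrices C(f_i):
R = [[0, 0, 0, 4], [1, 0, 0, -2], [0, 1, 0, 0], [0, 0, 1, 2]].

Note the characteristic polynomial does not split into linear factors over ℚ, so A has no Jordan form over ℚ; the rational canonical form exists over any field.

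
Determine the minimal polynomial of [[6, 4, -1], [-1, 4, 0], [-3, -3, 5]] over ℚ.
The characteristic polynomial factors as (x - 5)^3. The minimal polynomial is ∏(x - λ)^{k_λ} where k_λ is the size of the largest Jordan block at λ.

For λ = 5: rank(A - 5I) = 2, and the largest Jordan block has size 3 (the smallest k with rank((A - 5I)^k) = rank((A - 5I)^(k+1))).

So m_A(x) = (x - 5)^3.

m_A(x) = (x - 5)^3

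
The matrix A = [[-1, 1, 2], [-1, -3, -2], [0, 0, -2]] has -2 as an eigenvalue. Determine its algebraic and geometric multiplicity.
algebraic multiplicity 3, geometric multiplicity 2

The characteristic polynomial is (x + 2)^3, so the factor x + 2 appears with exponent 3: the algebraic multiplicity is 3.

rank(A + 2I) = 1, so the eigenspace has dimension 3 - 1 = 2: the geometric multiplicity is 2.

Since 2 < 3, A is not diagonalizable.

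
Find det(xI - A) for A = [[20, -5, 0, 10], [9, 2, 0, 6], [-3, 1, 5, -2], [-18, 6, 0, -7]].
xI - A = [[x - 20, 5, 0, -10], [-9, x - 2, 0, -6], [3, -1, x - 5, 2], [18, -6, 0, x + 7]].

Expanding det(xI - A) along the first row:
det(xI - A) = + (x - 20)·det([[x - 2, 0, -6], [-1, x - 5, 2], [-6, 0, x + 7]]) - (5)·det([[-9, 0, -6], [3, x - 5, 2], [18, 0, x + 7]]) + (0)·det([[-9, x - 2, -6], [3, -1, 2], [18, -6, x + 7]]) - (-10)·det([[-9, x - 2, 0], [3, -1, x - 5], [18, -6, 0]]).

Evaluating gives χ_A(x) = x^4 - 20x^3 + 150x^2 - 500x + 625 = (x - 5)^4.

χ_A(x) = (x - 5)^4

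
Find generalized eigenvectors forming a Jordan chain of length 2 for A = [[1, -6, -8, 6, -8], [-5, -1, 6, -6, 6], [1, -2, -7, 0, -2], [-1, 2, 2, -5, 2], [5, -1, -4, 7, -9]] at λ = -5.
v_1 = [[0, 1, 0, 0, -1]]^T, v_2 = [[2, -2, 0, 0, 3]]^T

We seek v_1 ∈ ker((A + 5I)^2) \ ker(A + 5I), then set v_{i+1} = (A + 5I) v_i.

One such chain is v_1 = [[0, 1, 0, 0, -1]]^T, v_2 = [[2, -2, 0, 0, 3]]^T. Check: (A + 5I) v_2 = [[0, 0, 0, 0, 0]]^T = 0.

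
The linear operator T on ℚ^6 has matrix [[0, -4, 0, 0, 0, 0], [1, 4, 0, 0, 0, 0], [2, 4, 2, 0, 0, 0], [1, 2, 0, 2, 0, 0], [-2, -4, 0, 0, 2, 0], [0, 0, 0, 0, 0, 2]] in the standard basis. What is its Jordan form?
The characteristic polynomial is det(xI - A) = (x - 2)^6, so the eigenvalues are 2 (algebraic multiplicity 6).

For λ = 2: rank(A - 2I) = 1, rank((A - 2I)^2) = 0. The eigenspace has dimension 6 - 1 = 5, so there are 5 Jordan blocks; the rank sequence gives block sizes [2, 1, 1, 1, 1].

Assembling the blocks gives the Jordan form J above.

J = [[2, 1, 0, 0, 0, 0], [0, 2, 0, 0, 0, 0], [0, 0, 2, 0, 0, 0], [0, 0, 0, 2, 0, 0], [0, 0, 0, 0, 2, 0], [0, 0, 0, 0, 0, 2]]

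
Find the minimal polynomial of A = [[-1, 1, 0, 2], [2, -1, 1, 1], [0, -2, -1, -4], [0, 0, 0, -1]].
m_A(x) = (x + 1)^3

The characteristic polynomial factors as (x + 1)^4. The minimal polynomial is ∏(x - λ)^{k_λ} where k_λ is the size of the largest Jordan block at λ.

For λ = -1: rank(A + I) = 2, and the largest Jordan block has size 3 (the smallest k with rank((A + I)^k) = rank((A + I)^(k+1))).

So m_A(x) = (x + 1)^3.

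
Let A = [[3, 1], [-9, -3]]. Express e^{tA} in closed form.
e^{tA} = [[3*t + 1, t], [-9*t, 1 - 3*t]]

A has Jordan form J = [[0, 1], [0, 0]] with A = PJP^{-1}, so e^{tA} = P e^{tJ} P^{-1}.

For a Jordan block J_k(λ), e^{tJ_k(λ)} = e^{λt} · (I + tN + t^2 N^2/2! + ... + t^{k-1} N^{k-1}/(k-1)!) where N is the nilpotent superdiagonal part.

Assembling the blocks and conjugating back gives the entries of e^{tA} as shown above.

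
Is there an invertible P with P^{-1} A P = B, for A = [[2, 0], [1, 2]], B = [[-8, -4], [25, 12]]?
Two matrices over a field are similar if and only if they have the same invariant factors.

Both A and B have characteristic polynomial (x - 2)^2 and minimal polynomial (x - 2)^2. Computing further, both have invariant factors (x - 2)^2. Hence A and B are similar.

Yes.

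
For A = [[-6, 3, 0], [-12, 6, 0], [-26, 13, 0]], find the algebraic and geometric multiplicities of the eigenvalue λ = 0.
The characteristic polynomial is x^3, so the factor x appears with exponent 3: the algebraic multiplicity is 3.

rank(A) = 1, so the eigenspace has dimension 3 - 1 = 2: the geometric multiplicity is 2.

Since 2 < 3, A is not diagonalizable.

algebraic multiplicity 3, geometric multiplicity 2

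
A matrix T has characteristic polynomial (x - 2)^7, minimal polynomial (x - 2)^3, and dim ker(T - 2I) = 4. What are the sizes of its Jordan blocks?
λ = 2: algebraic multiplicity 7 (exponent in χ_T), largest block size 3 (exponent in m_T), 4 blocks (geometric multiplicity). These force block sizes [3, 2, 1, 1].

Jordan blocks: (2, 3), (2, 2), (2, 1), (2, 1)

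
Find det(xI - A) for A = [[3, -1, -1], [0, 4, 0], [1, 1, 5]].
χ_A(x) = (x - 4)^3

xI - A = [[x - 3, 1, 1], [0, x - 4, 0], [-1, -1, x - 5]].

Expanding det(xI - A) along the first row:
det(xI - A) = + (x - 3)·det([[x - 4, 0], [-1, x - 5]]) - (1)·det([[0, 0], [-1, x - 5]]) + (1)·det([[0, x - 4], [-1, -1]]).

Evaluating gives χ_A(x) = x^3 - 12x^2 + 48x - 64 = (x - 4)^3.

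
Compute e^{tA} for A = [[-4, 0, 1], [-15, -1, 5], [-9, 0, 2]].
A has Jordan form J = [[-1, 1, 0], [0, -1, 0], [0, 0, -1]] with A = PJP^{-1}, so e^{tA} = P e^{tJ} P^{-1}.

For a Jordan block J_k(λ), e^{tJ_k(λ)} = e^{λt} · (I + tN + t^2 N^2/2! + ... + t^{k-1} N^{k-1}/(k-1)!) where N is the nilpotent superdiagonal part.

Assembling the blocks and conjugating back gives the entries of e^{tA} as shown above.

e^{tA} = [[(1 - 3*t)*e^{-t}, 0, t*e^{-t}], [-15*t*e^{-t}, e^{-t}, 5*t*e^{-t}], [-9*t*e^{-t}, 0, (3*t + 1)*e^{-t}]]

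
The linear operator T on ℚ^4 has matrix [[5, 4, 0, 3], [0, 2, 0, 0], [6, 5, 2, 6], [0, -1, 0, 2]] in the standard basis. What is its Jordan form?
J = [[2, 1, 0, 0], [0, 2, 0, 0], [0, 0, 2, 0], [0, 0, 0, 5]]

The characteristic polynomial is det(xI - A) = (x - 5)(x - 2)^3, so the eigenvalues are 2 (algebraic multiplicity 3), 5 (algebraic multiplicity 1).

For λ = 2: rank(A - 2I) = 2, rank((A - 2I)^2) = 1. The eigenspace has dimension 4 - 2 = 2, so there are 2 Jordan blocks; the rank sequence gives block sizes [2, 1].

For λ = 5: algebraic multiplicity 1 gives one 1×1 block.

Assembling the blocks gives the Jordan form J above.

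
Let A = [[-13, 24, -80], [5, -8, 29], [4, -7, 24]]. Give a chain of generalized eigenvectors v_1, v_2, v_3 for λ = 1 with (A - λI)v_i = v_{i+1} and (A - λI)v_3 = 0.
v_1 = [[15, -8, -5]]^T, v_2 = [[-2, 2, 1]]^T, v_3 = [[-4, 1, 1]]^T

We seek v_1 ∈ ker((A - I)^3) \ ker((A - I)^2), then set v_{i+1} = (A - I) v_i.

One such chain is v_1 = [[15, -8, -5]]^T, v_2 = [[-2, 2, 1]]^T, v_3 = [[-4, 1, 1]]^T. Check: (A - I) v_3 = [[0, 0, 0]]^T = 0.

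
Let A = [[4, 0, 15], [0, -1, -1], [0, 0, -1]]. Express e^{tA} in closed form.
e^{tA} = [[e^{4*t}, 0, (3*e^{5*t} - 3)*e^{-t}], [0, e^{-t}, -t*e^{-t}], [0, 0, e^{-t}]]

A has Jordan form J = [[-1, 1, 0], [0, -1, 0], [0, 0, 4]] with A = PJP^{-1}, so e^{tA} = P e^{tJ} P^{-1}.

For a Jordan block J_k(λ), e^{tJ_k(λ)} = e^{λt} · (I + tN + t^2 N^2/2! + ... + t^{k-1} N^{k-1}/(k-1)!) where N is the nilpotent superdiagonal part.

Assembling the blocks and conjugating back gives the entries of e^{tA} as shown above.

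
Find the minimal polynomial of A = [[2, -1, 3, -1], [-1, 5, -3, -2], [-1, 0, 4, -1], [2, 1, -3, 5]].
The characteristic polynomial factors as (x - 4)^4. The minimal polynomial is ∏(x - λ)^{k_λ} where k_λ is the size of the largest Jordan block at λ.

For λ = 4: rank(A - 4I) = 2, and the largest Jordan block has size 2 (the smallest k with rank((A - 4I)^k) = rank((A - 4I)^(k+1))).

So m_A(x) = (x - 4)^2.

m_A(x) = (x - 4)^2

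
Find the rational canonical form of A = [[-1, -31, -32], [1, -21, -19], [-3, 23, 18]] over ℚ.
R = [[0, 0, 12], [1, 0, 3], [0, 1, -4]]

The invariant factors of A (the non-unit diagonal entries of the Smith normal form of xI - A over ℚ[x]) are (x + 4)(x^2 - 3), each dividing the next. The characteristic polynomial is their product, (x + 4)(x^2 - 3).

The rational canonical form is the block-diagonal matrix of companion matrices C(f_i):
R = [[0, 0, 12], [1, 0, 3], [0, 1, -4]].

Note the characteristic polynomial does not split into linear factors over ℚ, so A has no Jordan form over ℚ; the rational canonical form exists over any field.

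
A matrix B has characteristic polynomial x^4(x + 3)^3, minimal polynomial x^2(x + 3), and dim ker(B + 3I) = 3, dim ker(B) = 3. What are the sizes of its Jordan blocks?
λ = -3: algebraic multiplicity 3 (exponent in χ_B), largest block size 1 (exponent in m_B), 3 blocks (geometric multiplicity). These force block sizes [1, 1, 1].
λ = 0: algebraic multiplicity 4 (exponent in χ_B), largest block size 2 (exponent in m_B), 3 blocks (geometric multiplicity). These force block sizes [2, 1, 1].

Jordan blocks: (-3, 1), (-3, 1), (-3, 1), (0, 2), (0, 1), (0, 1)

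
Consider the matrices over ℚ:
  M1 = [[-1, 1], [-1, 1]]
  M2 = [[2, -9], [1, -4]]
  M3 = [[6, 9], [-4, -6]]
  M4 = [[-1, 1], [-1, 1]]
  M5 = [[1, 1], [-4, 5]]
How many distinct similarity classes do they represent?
Characteristic polynomials: χ_{M1} = x^2, χ_{M2} = (x + 1)^2, χ_{M3} = x^2, χ_{M4} = x^2, χ_{M5} = (x - 3)^2.

{M1, M3, M4}: invariant factors x^2.

{M2}: invariant factors (x + 1)^2.

{M5}: invariant factors (x - 3)^2.

Matrices are similar if and only if their invariant-factor lists agree; the partition into similarity classes is {M1, M3, M4}, {M2}, {M5}.

3 classes: {M1, M3, M4}, {M2}, {M5}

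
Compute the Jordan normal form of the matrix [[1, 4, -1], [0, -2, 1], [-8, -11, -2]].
The characteristic polynomial is det(xI - A) = (x + 1)^3, so the eigenvalues are -1 (algebraic multiplicity 3).

For λ = -1: rank(A + I) = 2, rank((A + I)^2) = 1, rank((A + I)^3) = 0. The eigenspace has dimension 3 - 2 = 1, so there is 1 Jordan block; the rank sequence gives block sizes [3].

Assembling the blocks gives the Jordan form J above.

J = [[-1, 1, 0], [0, -1, 1], [0, 0, -1]]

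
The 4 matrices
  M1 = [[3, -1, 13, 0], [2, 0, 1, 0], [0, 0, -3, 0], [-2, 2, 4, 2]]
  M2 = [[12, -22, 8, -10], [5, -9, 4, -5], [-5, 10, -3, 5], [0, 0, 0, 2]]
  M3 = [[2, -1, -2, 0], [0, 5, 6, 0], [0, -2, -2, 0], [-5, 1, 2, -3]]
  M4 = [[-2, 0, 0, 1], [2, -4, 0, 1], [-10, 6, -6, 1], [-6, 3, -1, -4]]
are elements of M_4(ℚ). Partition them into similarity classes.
Characteristic polynomials: χ_{M1} = (x - 2)^2(x - 1)(x + 3), χ_{M2} = (x - 2)^2(x - 1)(x + 3), χ_{M3} = (x - 2)^2(x - 1)(x + 3), χ_{M4} = (x + 4)^4.

{M1, M2, M3}: invariant factors x - 2, (x - 2)(x - 1)(x + 3).

{M4}: invariant factors x + 4, (x + 4)^3.

Matrices are similar if and only if their invariant-factor lists agree; the partition into similarity classes is {M1, M2, M3}, {M4}.

2 classes: {M1, M2, M3}, {M4}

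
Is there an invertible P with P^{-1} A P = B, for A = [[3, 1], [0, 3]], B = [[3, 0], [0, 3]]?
No.

Both have characteristic polynomial (x - 3)^2, but the minimal polynomial of A is (x - 3)^2 while the minimal polynomial of B is x - 3. The minimal polynomial is a similarity invariant, so A and B are not similar.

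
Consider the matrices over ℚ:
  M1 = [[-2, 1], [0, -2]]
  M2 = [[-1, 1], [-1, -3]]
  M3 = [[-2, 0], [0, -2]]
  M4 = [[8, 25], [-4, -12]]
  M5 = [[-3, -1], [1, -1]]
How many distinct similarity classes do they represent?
2 classes: {M1, M2, M4, M5}, {M3}

Characteristic polynomials: χ_{M1} = (x + 2)^2, χ_{M2} = (x + 2)^2, χ_{M3} = (x + 2)^2, χ_{M4} = (x + 2)^2, χ_{M5} = (x + 2)^2.

{M1, M2, M4, M5}: invariant factors (x + 2)^2.

{M3}: invariant factors x + 2, x + 2.

Matrices are similar if and only if their invariant-factor lists agree; the partition into similarity classes is {M1, M2, M4, M5}, {M3}.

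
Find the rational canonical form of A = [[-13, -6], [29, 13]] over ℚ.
R = [[0, -5], [1, 0]]

The invariant factors of A (the non-unit diagonal entries of the Smith normal form of xI - A over ℚ[x]) are x^2 + 5, each dividing the next. The characteristic polynomial is their product, x^2 + 5.

The rational canonical form is the block-diagonal matrix of companion matrices C(f_i):
R = [[0, -5], [1, 0]].

Note the characteristic polynomial does not split into linear factors over ℚ, so A has no Jordan form over ℚ; the rational canonical form exists over any field.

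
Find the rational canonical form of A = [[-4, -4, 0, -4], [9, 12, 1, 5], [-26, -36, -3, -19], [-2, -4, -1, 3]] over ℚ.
The invariant factors of A (the non-unit diagonal entries of the Smith normal form of xI - A over ℚ[x]) are x^2 - 4x - 4, x^2 - 4x - 4, each dividing the next. The characteristic polynomial is their product, (x^2 - 4x - 4)^2.

The rational canonical form is the block-diagonal matrix of companion matrices C(f_i):
R = [[0, 4, 0, 0], [1, 4, 0, 0], [0, 0, 0, 4], [0, 0, 1, 4]].

Note the characteristic polynomial does not split into linear factors over ℚ, so A has no Jordan form over ℚ; the rational canonical form exists over any field.

R = [[0, 4, 0, 0], [1, 4, 0, 0], [0, 0, 0, 4], [0, 0, 1, 4]]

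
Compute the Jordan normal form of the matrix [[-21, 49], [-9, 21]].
J = [[0, 1], [0, 0]]

The characteristic polynomial is det(xI - A) = x^2, so the eigenvalues are 0 (algebraic multiplicity 2).

For λ = 0: rank(A) = 1, rank(A^2) = 0. The eigenspace has dimension 2 - 1 = 1, so there is 1 Jordan block; the rank sequence gives block sizes [2].

Assembling the blocks gives the Jordan form J above.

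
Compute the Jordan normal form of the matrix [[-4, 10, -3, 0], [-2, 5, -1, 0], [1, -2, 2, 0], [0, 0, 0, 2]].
The characteristic polynomial is det(xI - A) = (x - 2)(x - 1)^3, so the eigenvalues are 1 (algebraic multiplicity 3), 2 (algebraic multiplicity 1).

For λ = 1: rank(A - I) = 3, rank((A - I)^2) = 2, rank((A - I)^3) = 1. The eigenspace has dimension 4 - 3 = 1, so there is 1 Jordan block; the rank sequence gives block sizes [3].

For λ = 2: algebraic multiplicity 1 gives one 1×1 block.

Assembling the blocks gives the Jordan form J above.

J = [[1, 1, 0, 0], [0, 1, 1, 0], [0, 0, 1, 0], [0, 0, 0, 2]]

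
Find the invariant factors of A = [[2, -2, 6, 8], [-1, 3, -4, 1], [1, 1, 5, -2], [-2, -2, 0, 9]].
(x - 5)^3(x - 4)

The Jordan structure of A has elementary divisors (x - 4), (x - 5)^3. Arranging the block sizes at each eigenvalue in decreasing order and taking row products gives the invariant factors.

Invariant factors (smallest first, each dividing the next): (x - 5)^3(x - 4).

Check: the last factor (x - 5)^3(x - 4) is the minimal polynomial, and the product (x - 5)^3(x - 4) is the characteristic polynomial.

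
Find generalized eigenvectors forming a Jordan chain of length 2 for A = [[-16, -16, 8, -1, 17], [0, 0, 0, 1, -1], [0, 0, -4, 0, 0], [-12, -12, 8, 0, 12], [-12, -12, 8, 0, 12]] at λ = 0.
v_1 = [[2, -1, 0, 2, 1]]^T, v_2 = [[-1, 1, 0, 0, 0]]^T

We seek v_1 ∈ ker(A^2) \ ker(A), then set v_{i+1} = A v_i.

One such chain is v_1 = [[2, -1, 0, 2, 1]]^T, v_2 = [[-1, 1, 0, 0, 0]]^T. Check: A v_2 = [[0, 0, 0, 0, 0]]^T = 0.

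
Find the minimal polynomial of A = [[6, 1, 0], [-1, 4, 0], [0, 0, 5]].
The characteristic polynomial factors as (x - 5)^3. The minimal polynomial is ∏(x - λ)^{k_λ} where k_λ is the size of the largest Jordan block at λ.

For λ = 5: rank(A - 5I) = 1, and the largest Jordan block has size 2 (the smallest k with rank((A - 5I)^k) = rank((A - 5I)^(k+1))).

So m_A(x) = (x - 5)^2.

m_A(x) = (x - 5)^2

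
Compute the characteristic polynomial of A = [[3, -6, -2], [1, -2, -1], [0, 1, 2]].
xI - A = [[x - 3, 6, 2], [-1, x + 2, 1], [0, -1, x - 2]].

Expanding det(xI - A) along the first row:
det(xI - A) = + (x - 3)·det([[x + 2, 1], [-1, x - 2]]) - (6)·det([[-1, 1], [0, x - 2]]) + (2)·det([[-1, x + 2], [0, -1]]).

Evaluating gives χ_A(x) = x^3 - 3x^2 + 3x - 1 = (x - 1)^3.

χ_A(x) = (x - 1)^3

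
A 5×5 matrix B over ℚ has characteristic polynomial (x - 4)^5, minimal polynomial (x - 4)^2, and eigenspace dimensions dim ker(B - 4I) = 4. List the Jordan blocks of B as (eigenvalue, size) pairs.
Jordan blocks: (4, 2), (4, 1), (4, 1), (4, 1)

λ = 4: algebraic multiplicity 5 (exponent in χ_B), largest block size 2 (exponent in m_B), 4 blocks (geometric multiplicity). These force block sizes [2, 1, 1, 1].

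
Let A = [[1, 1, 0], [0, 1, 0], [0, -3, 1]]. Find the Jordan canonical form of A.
The characteristic polynomial is det(xI - A) = (x - 1)^3, so the eigenvalues are 1 (algebraic multiplicity 3).

For λ = 1: rank(A - I) = 1, rank((A - I)^2) = 0. The eigenspace has dimension 3 - 1 = 2, so there are 2 Jordan blocks; the rank sequence gives block sizes [2, 1].

Assembling the blocks gives the Jordan form J above.

J = [[1, 1, 0], [0, 1, 0], [0, 0, 1]]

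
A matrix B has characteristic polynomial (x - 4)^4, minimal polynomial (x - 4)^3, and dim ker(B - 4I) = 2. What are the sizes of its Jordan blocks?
λ = 4: algebraic multiplicity 4 (exponent in χ_B), largest block size 3 (exponent in m_B), 2 blocks (geometric multiplicity). These force block sizes [3, 1].

Jordan blocks: (4, 3), (4, 1)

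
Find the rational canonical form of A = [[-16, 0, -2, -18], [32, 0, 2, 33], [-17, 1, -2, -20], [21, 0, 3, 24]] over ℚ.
R = [[0, 0, 0, -6], [1, 0, 0, 13], [0, 1, 0, -2], [0, 0, 1, 6]]

The invariant factors of A (the non-unit diagonal entries of the Smith normal form of xI - A over ℚ[x]) are (x - 6)(x^3 + 2x - 1), each dividing the next. The characteristic polynomial is their product, (x - 6)(x^3 + 2x - 1).

The rational canonical form is the block-diagonal matrix of companion matrices C(f_i):
R = [[0, 0, 0, -6], [1, 0, 0, 13], [0, 1, 0, -2], [0, 0, 1, 6]].

Note the characteristic polynomial does not split into linear factors over ℚ, so A has no Jordan form over ℚ; the rational canonical form exists over any field.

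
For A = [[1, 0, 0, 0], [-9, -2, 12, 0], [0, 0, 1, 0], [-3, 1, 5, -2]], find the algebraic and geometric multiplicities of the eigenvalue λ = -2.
algebraic multiplicity 2, geometric multiplicity 1

The characteristic polynomial is (x - 1)^2(x + 2)^2, so the factor x + 2 appears with exponent 2: the algebraic multiplicity is 2.

rank(A + 2I) = 3, so the eigenspace has dimension 4 - 3 = 1: the geometric multiplicity is 1.

Since 1 < 2, A is not diagonalizable.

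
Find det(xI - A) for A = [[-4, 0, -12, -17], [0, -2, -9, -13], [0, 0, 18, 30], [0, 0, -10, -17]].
χ_A(x) = (x - 3)(x + 2)^2(x + 4)

xI - A = [[x + 4, 0, 12, 17], [0, x + 2, 9, 13], [0, 0, x - 18, -30], [0, 0, 10, x + 17]].

Expanding det(xI - A) along the first row:
det(xI - A) = + (x + 4)·det([[x + 2, 9, 13], [0, x - 18, -30], [0, 10, x + 17]]) - (0)·det([[0, 9, 13], [0, x - 18, -30], [0, 10, x + 17]]) + (12)·det([[0, x + 2, 13], [0, 0, -30], [0, 0, x + 17]]) - (17)·det([[0, x + 2, 9], [0, 0, x - 18], [0, 0, 10]]).

Evaluating gives χ_A(x) = x^4 + 5x^3 - 4x^2 - 44x - 48 = (x - 3)(x + 2)^2(x + 4).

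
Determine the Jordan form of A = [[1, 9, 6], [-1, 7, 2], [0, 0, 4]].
The characteristic polynomial is det(xI - A) = (x - 4)^3, so the eigenvalues are 4 (algebraic multiplicity 3).

For λ = 4: rank(A - 4I) = 1, rank((A - 4I)^2) = 0. The eigenspace has dimension 3 - 1 = 2, so there are 2 Jordan blocks; the rank sequence gives block sizes [2, 1].

Assembling the blocks gives the Jordan form J above.

J = [[4, 1, 0], [0, 4, 0], [0, 0, 4]]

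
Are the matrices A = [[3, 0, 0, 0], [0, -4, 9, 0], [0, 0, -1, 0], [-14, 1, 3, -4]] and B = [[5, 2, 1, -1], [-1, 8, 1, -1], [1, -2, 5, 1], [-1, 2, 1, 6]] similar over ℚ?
No.

trace(A) = -6 but trace(B) = 24. The trace is a similarity invariant, so A and B are not similar.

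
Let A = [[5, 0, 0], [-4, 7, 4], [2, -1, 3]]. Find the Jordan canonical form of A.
J = [[5, 1, 0], [0, 5, 0], [0, 0, 5]]

The characteristic polynomial is det(xI - A) = (x - 5)^3, so the eigenvalues are 5 (algebraic multiplicity 3).

For λ = 5: rank(A - 5I) = 1, rank((A - 5I)^2) = 0. The eigenspace has dimension 3 - 1 = 2, so there are 2 Jordan blocks; the rank sequence gives block sizes [2, 1].

Assembling the blocks gives the Jordan form J above.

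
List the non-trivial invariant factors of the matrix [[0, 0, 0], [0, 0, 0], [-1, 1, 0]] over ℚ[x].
x, x^2

The Jordan structure of A has elementary divisors x^2, x. Arranging the block sizes at each eigenvalue in decreasing order and taking row products gives the invariant factors.

Invariant factors (smallest first, each dividing the next): x, x^2.

Check: the last factor x^2 is the minimal polynomial, and the product x^3 is the characteristic polynomial.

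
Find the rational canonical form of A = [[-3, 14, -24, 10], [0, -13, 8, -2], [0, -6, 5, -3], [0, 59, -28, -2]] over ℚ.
The invariant factors of A (the non-unit diagonal entries of the Smith normal form of xI - A over ℚ[x]) are x + 3, (x + 3)^2(x + 4), each dividing the next. The characteristic polynomial is their product, (x + 3)^3(x + 4).

The rational canonical form is the block-diagonal matrix of companion matrices C(f_i):
R = [[-3, 0, 0, 0], [0, 0, 0, -36], [0, 1, 0, -33], [0, 0, 1, -10]].

R = [[-3, 0, 0, 0], [0, 0, 0, -36], [0, 1, 0, -33], [0, 0, 1, -10]]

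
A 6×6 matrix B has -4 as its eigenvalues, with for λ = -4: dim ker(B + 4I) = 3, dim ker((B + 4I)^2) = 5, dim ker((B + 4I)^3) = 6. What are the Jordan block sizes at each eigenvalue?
λ = -4: successive nullity increments [3, 2, 1] count blocks of size ≥ k; block sizes are [3, 2, 1].

Jordan blocks: (-4, 3), (-4, 2), (-4, 1)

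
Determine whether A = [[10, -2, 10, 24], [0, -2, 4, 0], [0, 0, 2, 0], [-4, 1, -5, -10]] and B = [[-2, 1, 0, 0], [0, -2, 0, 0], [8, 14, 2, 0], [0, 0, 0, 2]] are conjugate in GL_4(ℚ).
Two matrices over a field are similar if and only if they have the same invariant factors.

Both A and B have characteristic polynomial (x - 2)^2(x + 2)^2 and minimal polynomial (x - 2)(x + 2)^2. Computing further, both have invariant factors x - 2, (x - 2)(x + 2)^2. Hence A and B are similar.

Yes.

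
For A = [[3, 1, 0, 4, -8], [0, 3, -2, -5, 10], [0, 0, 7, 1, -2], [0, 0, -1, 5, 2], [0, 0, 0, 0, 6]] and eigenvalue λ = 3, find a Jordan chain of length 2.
v_1 = [[0, 1, 0, 0, 0]]^T, v_2 = [[1, 0, 0, 0, 0]]^T

We seek v_1 ∈ ker((A - 3I)^2) \ ker(A - 3I), then set v_{i+1} = (A - 3I) v_i.

One such chain is v_1 = [[0, 1, 0, 0, 0]]^T, v_2 = [[1, 0, 0, 0, 0]]^T. Check: (A - 3I) v_2 = [[0, 0, 0, 0, 0]]^T = 0.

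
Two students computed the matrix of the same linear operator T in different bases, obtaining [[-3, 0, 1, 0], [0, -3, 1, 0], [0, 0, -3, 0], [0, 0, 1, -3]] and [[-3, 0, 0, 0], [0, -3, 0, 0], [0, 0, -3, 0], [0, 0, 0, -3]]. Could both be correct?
Both have characteristic polynomial (x + 3)^4, but the minimal polynomial of A is (x + 3)^2 while the minimal polynomial of B is x + 3. The minimal polynomial is a similarity invariant, so A and B are not similar.

No.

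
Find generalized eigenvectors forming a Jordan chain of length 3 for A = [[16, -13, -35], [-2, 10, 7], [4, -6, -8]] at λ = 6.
v_1 = [[5, 1, 1]]^T, v_2 = [[2, 1, 0]]^T, v_3 = [[7, 0, 2]]^T

We seek v_1 ∈ ker((A - 6I)^3) \ ker((A - 6I)^2), then set v_{i+1} = (A - 6I) v_i.

One such chain is v_1 = [[5, 1, 1]]^T, v_2 = [[2, 1, 0]]^T, v_3 = [[7, 0, 2]]^T. Check: (A - 6I) v_3 = [[0, 0, 0]]^T = 0.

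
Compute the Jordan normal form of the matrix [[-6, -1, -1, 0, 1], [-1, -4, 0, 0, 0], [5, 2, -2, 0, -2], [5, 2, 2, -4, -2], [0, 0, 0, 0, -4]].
J = [[-4, 1, 0, 0, 0], [0, -4, 1, 0, 0], [0, 0, -4, 0, 0], [0, 0, 0, -4, 0], [0, 0, 0, 0, -4]]

The characteristic polynomial is det(xI - A) = (x + 4)^5, so the eigenvalues are -4 (algebraic multiplicity 5).

For λ = -4: rank(A + 4I) = 2, rank((A + 4I)^2) = 1, rank((A + 4I)^3) = 0. The eigenspace has dimension 5 - 2 = 3, so there are 3 Jordan blocks; the rank sequence gives block sizes [3, 1, 1].

Assembling the blocks gives the Jordan form J above.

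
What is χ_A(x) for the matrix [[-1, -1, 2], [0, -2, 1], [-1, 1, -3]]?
χ_A(x) = (x + 2)^3

xI - A = [[x + 1, 1, -2], [0, x + 2, -1], [1, -1, x + 3]].

Expanding det(xI - A) along the first row:
det(xI - A) = + (x + 1)·det([[x + 2, -1], [-1, x + 3]]) - (1)·det([[0, -1], [1, x + 3]]) + (-2)·det([[0, x + 2], [1, -1]]).

Evaluating gives χ_A(x) = x^3 + 6x^2 + 12x + 8 = (x + 2)^3.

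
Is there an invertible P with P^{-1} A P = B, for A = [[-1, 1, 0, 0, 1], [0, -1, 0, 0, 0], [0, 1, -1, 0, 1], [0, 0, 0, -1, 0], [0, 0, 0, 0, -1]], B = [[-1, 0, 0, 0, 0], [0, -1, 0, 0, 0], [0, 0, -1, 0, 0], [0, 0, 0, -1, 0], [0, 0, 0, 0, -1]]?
Both have characteristic polynomial (x + 1)^5, but the minimal polynomial of A is (x + 1)^2 while the minimal polynomial of B is x + 1. The minimal polynomial is a similarity invariant, so A and B are not similar.

No.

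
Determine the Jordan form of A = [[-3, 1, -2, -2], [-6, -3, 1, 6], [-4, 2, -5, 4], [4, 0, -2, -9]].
The characteristic polynomial is det(xI - A) = (x + 5)^4, so the eigenvalues are -5 (algebraic multiplicity 4).

For λ = -5: rank(A + 5I) = 2, rank((A + 5I)^2) = 1, rank((A + 5I)^3) = 0. The eigenspace has dimension 4 - 2 = 2, so there are 2 Jordan blocks; the rank sequence gives block sizes [3, 1].

Assembling the blocks gives the Jordan form J above.

J = [[-5, 1, 0, 0], [0, -5, 1, 0], [0, 0, -5, 0], [0, 0, 0, -5]]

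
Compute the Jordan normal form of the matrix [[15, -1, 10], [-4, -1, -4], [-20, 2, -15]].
The characteristic polynomial is det(xI - A) = (x - 5)(x + 3)^2, so the eigenvalues are -3 (algebraic multiplicity 2), 5 (algebraic multiplicity 1).

For λ = -3: rank(A + 3I) = 2, rank((A + 3I)^2) = 1. The eigenspace has dimension 3 - 2 = 1, so there is 1 Jordan block; the rank sequence gives block sizes [2].

For λ = 5: algebraic multiplicity 1 gives one 1×1 block.

Assembling the blocks gives the Jordan form J above.

J = [[-3, 1, 0], [0, -3, 0], [0, 0, 5]]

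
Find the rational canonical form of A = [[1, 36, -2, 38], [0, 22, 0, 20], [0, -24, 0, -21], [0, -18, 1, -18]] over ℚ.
The invariant factors of A (the non-unit diagonal entries of the Smith normal form of xI - A over ℚ[x]) are x - 1, (x - 6)(x - 1)(x + 3), each dividing the next. The characteristic polynomial is their product, (x - 6)(x - 1)^2(x + 3).

The rational canonical form is the block-diagonal matrix of companion matrices C(f_i):
R = [[1, 0, 0, 0], [0, 0, 0, -18], [0, 1, 0, 15], [0, 0, 1, 4]].

R = [[1, 0, 0, 0], [0, 0, 0, -18], [0, 1, 0, 15], [0, 0, 1, 4]]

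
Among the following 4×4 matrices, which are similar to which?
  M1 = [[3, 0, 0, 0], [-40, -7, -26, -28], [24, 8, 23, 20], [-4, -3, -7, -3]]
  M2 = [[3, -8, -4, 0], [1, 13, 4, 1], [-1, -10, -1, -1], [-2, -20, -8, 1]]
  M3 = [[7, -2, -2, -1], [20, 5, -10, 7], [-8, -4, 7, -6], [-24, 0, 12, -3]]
1 class: {M1, M2, M3}

Characteristic polynomials: χ_{M1} = (x - 5)^2(x - 3)^2, χ_{M2} = (x - 5)^2(x - 3)^2, χ_{M3} = (x - 5)^2(x - 3)^2.

{M1, M2, M3}: invariant factors x - 3, (x - 5)^2(x - 3).

Matrices are similar if and only if their invariant-factor lists agree; the partition into similarity classes is {M1, M2, M3}.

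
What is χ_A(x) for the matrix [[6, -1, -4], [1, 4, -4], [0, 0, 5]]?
χ_A(x) = (x - 5)^3

xI - A = [[x - 6, 1, 4], [-1, x - 4, 4], [0, 0, x - 5]].

Expanding det(xI - A) along the first row:
det(xI - A) = + (x - 6)·det([[x - 4, 4], [0, x - 5]]) - (1)·det([[-1, 4], [0, x - 5]]) + (4)·det([[-1, x - 4], [0, 0]]).

Evaluating gives χ_A(x) = x^3 - 15x^2 + 75x - 125 = (x - 5)^3.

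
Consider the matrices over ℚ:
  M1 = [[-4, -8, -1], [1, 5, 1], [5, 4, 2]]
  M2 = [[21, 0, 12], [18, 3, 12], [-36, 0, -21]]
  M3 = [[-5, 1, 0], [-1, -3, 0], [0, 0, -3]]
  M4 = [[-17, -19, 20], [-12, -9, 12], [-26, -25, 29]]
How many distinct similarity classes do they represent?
Characteristic polynomials: χ_{M1} = (x - 3)^2(x + 3), χ_{M2} = (x - 3)^2(x + 3), χ_{M3} = (x + 3)(x + 4)^2, χ_{M4} = (x - 3)^2(x + 3).

{M1, M4}: invariant factors (x - 3)^2(x + 3).

{M2}: invariant factors x - 3, (x - 3)(x + 3).

{M3}: invariant factors (x + 3)(x + 4)^2.

Matrices are similar if and only if their invariant-factor lists agree; the partition into similarity classes is {M1, M4}, {M2}, {M3}.

3 classes: {M1, M4}, {M2}, {M3}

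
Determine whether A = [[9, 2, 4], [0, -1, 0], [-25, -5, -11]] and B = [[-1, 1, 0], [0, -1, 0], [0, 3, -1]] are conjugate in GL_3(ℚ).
Two matrices over a field are similar if and only if they have the same invariant factors.

Both A and B have characteristic polynomial (x + 1)^3 and minimal polynomial (x + 1)^2. Computing further, both have invariant factors x + 1, (x + 1)^2. Hence A and B are similar.

Yes.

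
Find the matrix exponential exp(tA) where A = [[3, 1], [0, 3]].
e^{tA} = [[e^{3*t}, t*e^{3*t}], [0, e^{3*t}]]

A has Jordan form J = [[3, 1], [0, 3]] with A = PJP^{-1}, so e^{tA} = P e^{tJ} P^{-1}.

For a Jordan block J_k(λ), e^{tJ_k(λ)} = e^{λt} · (I + tN + t^2 N^2/2! + ... + t^{k-1} N^{k-1}/(k-1)!) where N is the nilpotent superdiagonal part.

Assembling the blocks and conjugating back gives the entries of e^{tA} as shown above.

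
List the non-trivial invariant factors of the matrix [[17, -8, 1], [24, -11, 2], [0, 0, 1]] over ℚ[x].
(x - 5)(x - 1)^2

The Jordan structure of A has elementary divisors (x - 1)^2, (x - 5). Arranging the block sizes at each eigenvalue in decreasing order and taking row products gives the invariant factors.

Invariant factors (smallest first, each dividing the next): (x - 5)(x - 1)^2.

Check: the last factor (x - 5)(x - 1)^2 is the minimal polynomial, and the product (x - 5)(x - 1)^2 is the characteristic polynomial.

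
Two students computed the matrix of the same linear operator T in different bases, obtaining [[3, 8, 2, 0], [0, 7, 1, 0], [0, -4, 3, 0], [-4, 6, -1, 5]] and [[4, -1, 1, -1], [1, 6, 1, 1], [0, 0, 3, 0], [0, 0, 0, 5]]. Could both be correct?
Yes.

Two matrices over a field are similar if and only if they have the same invariant factors.

Both A and B have characteristic polynomial (x - 5)^3(x - 3) and minimal polynomial (x - 5)^2(x - 3). Computing further, both have invariant factors x - 5, (x - 5)^2(x - 3). Hence A and B are similar.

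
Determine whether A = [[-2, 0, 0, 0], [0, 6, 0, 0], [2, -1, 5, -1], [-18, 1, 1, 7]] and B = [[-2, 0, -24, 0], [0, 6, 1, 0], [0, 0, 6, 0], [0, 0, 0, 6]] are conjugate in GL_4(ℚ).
Two matrices over a field are similar if and only if they have the same invariant factors.

Both A and B have characteristic polynomial (x - 6)^3(x + 2) and minimal polynomial (x - 6)^2(x + 2). Computing further, both have invariant factors x - 6, (x - 6)^2(x + 2). Hence A and B are similar.

Yes.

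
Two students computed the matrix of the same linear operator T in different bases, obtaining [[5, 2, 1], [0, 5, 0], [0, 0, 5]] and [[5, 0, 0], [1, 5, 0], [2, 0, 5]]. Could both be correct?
Yes.

Two matrices over a field are similar if and only if they have the same invariant factors.

Both A and B have characteristic polynomial (x - 5)^3 and minimal polynomial (x - 5)^2. Computing further, both have invariant factors x - 5, (x - 5)^2. Hence A and B are similar.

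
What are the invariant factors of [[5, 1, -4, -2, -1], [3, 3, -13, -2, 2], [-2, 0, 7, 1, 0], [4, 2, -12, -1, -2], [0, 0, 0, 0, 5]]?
x - 5, (x - 5)^2(x - 2)^2

The Jordan structure of A has elementary divisors (x - 2)^2, (x - 5)^2, (x - 5). Arranging the block sizes at each eigenvalue in decreasing order and taking row products gives the invariant factors.

Invariant factors (smallest first, each dividing the next): x - 5, (x - 5)^2(x - 2)^2.

Check: the last factor (x - 5)^2(x - 2)^2 is the minimal polynomial, and the product (x - 5)^3(x - 2)^2 is the characteristic polynomial.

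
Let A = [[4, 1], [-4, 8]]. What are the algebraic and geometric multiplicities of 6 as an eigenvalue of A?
algebraic multiplicity 2, geometric multiplicity 1

The characteristic polynomial is (x - 6)^2, so the factor x - 6 appears with exponent 2: the algebraic multiplicity is 2.

rank(A - 6I) = 1, so the eigenspace has dimension 2 - 1 = 1: the geometric multiplicity is 1.

Since 1 < 2, A is not diagonalizable.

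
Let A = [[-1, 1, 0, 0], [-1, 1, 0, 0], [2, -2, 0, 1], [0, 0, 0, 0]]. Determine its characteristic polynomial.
xI - A = [[x + 1, -1, 0, 0], [1, x - 1, 0, 0], [-2, 2, x, -1], [0, 0, 0, x]].

Expanding det(xI - A) along the first row:
det(xI - A) = + (x + 1)·det([[x - 1, 0, 0], [2, x, -1], [0, 0, x]]) - (-1)·det([[1, 0, 0], [-2, x, -1], [0, 0, x]]) + (0)·det([[1, x - 1, 0], [-2, 2, -1], [0, 0, x]]) - (0)·det([[1, x - 1, 0], [-2, 2, x], [0, 0, 0]]).

Evaluating gives χ_A(x) = x^4.

χ_A(x) = x^4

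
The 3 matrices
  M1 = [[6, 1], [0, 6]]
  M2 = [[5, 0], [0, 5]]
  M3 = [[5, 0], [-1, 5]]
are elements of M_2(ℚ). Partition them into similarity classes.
Characteristic polynomials: χ_{M1} = (x - 6)^2, χ_{M2} = (x - 5)^2, χ_{M3} = (x - 5)^2.

{M1}: invariant factors (x - 6)^2.

{M2}: invariant factors x - 5, x - 5.

{M3}: invariant factors (x - 5)^2.

Matrices are similar if and only if their invariant-factor lists agree; the partition into similarity classes is {M1}, {M2}, {M3}.

3 classes: {M1}, {M2}, {M3}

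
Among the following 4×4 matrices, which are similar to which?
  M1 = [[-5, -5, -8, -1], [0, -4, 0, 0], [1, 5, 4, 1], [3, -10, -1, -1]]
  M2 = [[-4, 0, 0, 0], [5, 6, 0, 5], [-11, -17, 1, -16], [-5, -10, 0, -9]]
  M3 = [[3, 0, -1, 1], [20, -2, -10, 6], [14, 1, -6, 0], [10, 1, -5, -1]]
2 classes: {M1, M2}, {M3}

Characteristic polynomials: χ_{M1} = (x - 1)^2(x + 4)^2, χ_{M2} = (x - 1)^2(x + 4)^2, χ_{M3} = (x - 1)^2(x + 4)^2.

{M1, M2}: invariant factors x + 4, (x - 1)^2(x + 4).

{M3}: invariant factors (x - 1)^2(x + 4)^2.

Matrices are similar if and only if their invariant-factor lists agree; the partition into similarity classes is {M1, M2}, {M3}.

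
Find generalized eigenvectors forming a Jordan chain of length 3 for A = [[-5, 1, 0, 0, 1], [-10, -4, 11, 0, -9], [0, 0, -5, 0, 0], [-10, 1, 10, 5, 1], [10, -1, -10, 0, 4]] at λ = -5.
v_1 = [[2, 1, 1, 1, -1]]^T, v_2 = [[0, 1, 0, 0, 0]]^T, v_3 = [[1, 1, 0, 1, -1]]^T

We seek v_1 ∈ ker((A + 5I)^3) \ ker((A + 5I)^2), then set v_{i+1} = (A + 5I) v_i.

One such chain is v_1 = [[2, 1, 1, 1, -1]]^T, v_2 = [[0, 1, 0, 0, 0]]^T, v_3 = [[1, 1, 0, 1, -1]]^T. Check: (A + 5I) v_3 = [[0, 0, 0, 0, 0]]^T = 0.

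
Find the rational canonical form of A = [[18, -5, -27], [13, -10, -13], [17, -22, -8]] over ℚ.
R = [[0, 0, 9], [1, 0, 6], [0, 1, 0]]

The invariant factors of A (the non-unit diagonal entries of the Smith normal form of xI - A over ℚ[x]) are (x - 3)(x^2 + 3x + 3), each dividing the next. The characteristic polynomial is their product, (x - 3)(x^2 + 3x + 3).

The rational canonical form is the block-diagonal matrix of companion matrices C(f_i):
R = [[0, 0, 9], [1, 0, 6], [0, 1, 0]].

Note the characteristic polynomial does not split into linear factors over ℚ, so A has no Jordan form over ℚ; the rational canonical form exists over any field.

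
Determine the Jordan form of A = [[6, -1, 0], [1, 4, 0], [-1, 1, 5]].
The characteristic polynomial is det(xI - A) = (x - 5)^3, so the eigenvalues are 5 (algebraic multiplicity 3).

For λ = 5: rank(A - 5I) = 1, rank((A - 5I)^2) = 0. The eigenspace has dimension 3 - 1 = 2, so there are 2 Jordan blocks; the rank sequence gives block sizes [2, 1].

Assembling the blocks gives the Jordan form J above.

J = [[5, 1, 0], [0, 5, 0], [0, 0, 5]]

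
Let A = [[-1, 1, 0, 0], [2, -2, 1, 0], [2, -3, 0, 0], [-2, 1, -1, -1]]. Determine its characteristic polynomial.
χ_A(x) = (x + 1)^4

xI - A = [[x + 1, -1, 0, 0], [-2, x + 2, -1, 0], [-2, 3, x, 0], [2, -1, 1, x + 1]].

Expanding det(xI - A) along the first row:
det(xI - A) = + (x + 1)·det([[x + 2, -1, 0], [3, x, 0], [-1, 1, x + 1]]) - (-1)·det([[-2, -1, 0], [-2, x, 0], [2, 1, x + 1]]) + (0)·det([[-2, x + 2, 0], [-2, 3, 0], [2, -1, x + 1]]) - (0)·det([[-2, x + 2, -1], [-2, 3, x], [2, -1, 1]]).

Evaluating gives χ_A(x) = x^4 + 4x^3 + 6x^2 + 4x + 1 = (x + 1)^4.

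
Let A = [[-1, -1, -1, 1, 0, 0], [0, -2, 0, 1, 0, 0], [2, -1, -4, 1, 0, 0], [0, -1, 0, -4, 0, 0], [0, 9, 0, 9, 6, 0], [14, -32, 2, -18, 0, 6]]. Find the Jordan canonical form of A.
The characteristic polynomial is det(xI - A) = (x - 6)^2(x + 2)(x + 3)^3, so the eigenvalues are -3 (algebraic multiplicity 3), -2 (algebraic multiplicity 1), 6 (algebraic multiplicity 2).

For λ = -3: rank(A + 3I) = 4, rank((A + 3I)^2) = 3. The eigenspace has dimension 6 - 4 = 2, so there are 2 Jordan blocks; the rank sequence gives block sizes [2, 1].

For λ = -2: algebraic multiplicity 1 gives one 1×1 block.

For λ = 6: rank(A - 6I) = 4. The eigenspace has dimension 6 - 4 = 2, so there are 2 Jordan blocks; the rank sequence gives block sizes [1, 1].

Assembling the blocks gives the Jordan form J above.

J = [[-3, 1, 0, 0, 0, 0], [0, -3, 0, 0, 0, 0], [0, 0, -3, 0, 0, 0], [0, 0, 0, -2, 0, 0], [0, 0, 0, 0, 6, 0], [0, 0, 0, 0, 0, 6]]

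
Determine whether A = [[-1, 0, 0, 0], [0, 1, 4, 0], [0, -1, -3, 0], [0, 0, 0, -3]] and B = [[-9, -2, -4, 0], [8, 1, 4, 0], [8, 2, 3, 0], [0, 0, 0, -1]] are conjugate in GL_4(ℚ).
Both have characteristic polynomial (x + 1)^3(x + 3), but the minimal polynomial of A is (x + 1)^2(x + 3) while the minimal polynomial of B is (x + 1)(x + 3). The minimal polynomial is a similarity invariant, so A and B are not similar.

No.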